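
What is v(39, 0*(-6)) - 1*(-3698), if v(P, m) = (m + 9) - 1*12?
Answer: 3695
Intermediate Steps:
v(P, m) = -3 + m (v(P, m) = (9 + m) - 12 = -3 + m)
v(39, 0*(-6)) - 1*(-3698) = (-3 + 0*(-6)) - 1*(-3698) = (-3 + 0) + 3698 = -3 + 3698 = 3695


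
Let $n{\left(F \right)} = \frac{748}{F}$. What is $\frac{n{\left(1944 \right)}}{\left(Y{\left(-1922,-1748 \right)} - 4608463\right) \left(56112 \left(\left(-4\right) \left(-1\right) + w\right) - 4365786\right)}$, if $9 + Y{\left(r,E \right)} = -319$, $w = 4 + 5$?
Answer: $\frac{17}{740446845348780} \approx 2.2959 \cdot 10^{-14}$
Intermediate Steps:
$w = 9$
$Y{\left(r,E \right)} = -328$ ($Y{\left(r,E \right)} = -9 - 319 = -328$)
$\frac{n{\left(1944 \right)}}{\left(Y{\left(-1922,-1748 \right)} - 4608463\right) \left(56112 \left(\left(-4\right) \left(-1\right) + w\right) - 4365786\right)} = \frac{748 \cdot \frac{1}{1944}}{\left(-328 - 4608463\right) \left(56112 \left(\left(-4\right) \left(-1\right) + 9\right) - 4365786\right)} = \frac{748 \cdot \frac{1}{1944}}{\left(-4608791\right) \left(56112 \left(4 + 9\right) - 4365786\right)} = \frac{187}{486 \left(- 4608791 \left(56112 \cdot 13 - 4365786\right)\right)} = \frac{187}{486 \left(- 4608791 \left(729456 - 4365786\right)\right)} = \frac{187}{486 \left(\left(-4608791\right) \left(-3636330\right)\right)} = \frac{187}{486 \cdot 16759084977030} = \frac{187}{486} \cdot \frac{1}{16759084977030} = \frac{17}{740446845348780}$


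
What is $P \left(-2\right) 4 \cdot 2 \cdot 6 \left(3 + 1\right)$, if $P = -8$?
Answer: $3072$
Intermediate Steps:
$P \left(-2\right) 4 \cdot 2 \cdot 6 \left(3 + 1\right) = - 8 \left(-2\right) 4 \cdot 2 \cdot 6 \left(3 + 1\right) = - 8 \left(\left(-8\right) 2\right) 6 \cdot 4 = \left(-8\right) \left(-16\right) 24 = 128 \cdot 24 = 3072$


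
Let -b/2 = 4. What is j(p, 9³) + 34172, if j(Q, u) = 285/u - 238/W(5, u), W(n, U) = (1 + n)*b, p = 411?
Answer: 66440767/1944 ≈ 34177.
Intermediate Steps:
b = -8 (b = -2*4 = -8)
W(n, U) = -8 - 8*n (W(n, U) = (1 + n)*(-8) = -8 - 8*n)
j(Q, u) = 119/24 + 285/u (j(Q, u) = 285/u - 238/(-8 - 8*5) = 285/u - 238/(-8 - 40) = 285/u - 238/(-48) = 285/u - 238*(-1/48) = 285/u + 119/24 = 119/24 + 285/u)
j(p, 9³) + 34172 = (119/24 + 285/(9³)) + 34172 = (119/24 + 285/729) + 34172 = (119/24 + 285*(1/729)) + 34172 = (119/24 + 95/243) + 34172 = 10399/1944 + 34172 = 66440767/1944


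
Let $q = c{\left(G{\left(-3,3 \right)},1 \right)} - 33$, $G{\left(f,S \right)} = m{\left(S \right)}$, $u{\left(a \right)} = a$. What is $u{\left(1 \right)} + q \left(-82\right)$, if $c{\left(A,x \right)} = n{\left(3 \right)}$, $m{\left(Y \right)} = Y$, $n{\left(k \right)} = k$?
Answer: $2461$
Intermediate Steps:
$G{\left(f,S \right)} = S$
$c{\left(A,x \right)} = 3$
$q = -30$ ($q = 3 - 33 = -30$)
$u{\left(1 \right)} + q \left(-82\right) = 1 - -2460 = 1 + 2460 = 2461$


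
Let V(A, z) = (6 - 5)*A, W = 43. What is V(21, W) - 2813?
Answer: -2792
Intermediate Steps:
V(A, z) = A (V(A, z) = 1*A = A)
V(21, W) - 2813 = 21 - 2813 = -2792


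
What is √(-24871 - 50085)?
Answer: 2*I*√18739 ≈ 273.78*I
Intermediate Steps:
√(-24871 - 50085) = √(-74956) = 2*I*√18739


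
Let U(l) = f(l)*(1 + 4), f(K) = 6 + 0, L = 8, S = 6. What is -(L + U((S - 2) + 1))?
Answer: -38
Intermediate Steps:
f(K) = 6
U(l) = 30 (U(l) = 6*(1 + 4) = 6*5 = 30)
-(L + U((S - 2) + 1)) = -(8 + 30) = -1*38 = -38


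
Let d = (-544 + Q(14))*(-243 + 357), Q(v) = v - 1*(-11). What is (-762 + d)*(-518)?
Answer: 31042704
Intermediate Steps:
Q(v) = 11 + v (Q(v) = v + 11 = 11 + v)
d = -59166 (d = (-544 + (11 + 14))*(-243 + 357) = (-544 + 25)*114 = -519*114 = -59166)
(-762 + d)*(-518) = (-762 - 59166)*(-518) = -59928*(-518) = 31042704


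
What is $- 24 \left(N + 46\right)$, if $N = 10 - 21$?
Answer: $-840$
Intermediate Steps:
$N = -11$
$- 24 \left(N + 46\right) = - 24 \left(-11 + 46\right) = \left(-24\right) 35 = -840$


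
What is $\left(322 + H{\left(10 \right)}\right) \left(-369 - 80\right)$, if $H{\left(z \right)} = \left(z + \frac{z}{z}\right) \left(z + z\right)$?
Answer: $-243358$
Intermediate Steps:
$H{\left(z \right)} = 2 z \left(1 + z\right)$ ($H{\left(z \right)} = \left(z + 1\right) 2 z = \left(1 + z\right) 2 z = 2 z \left(1 + z\right)$)
$\left(322 + H{\left(10 \right)}\right) \left(-369 - 80\right) = \left(322 + 2 \cdot 10 \left(1 + 10\right)\right) \left(-369 - 80\right) = \left(322 + 2 \cdot 10 \cdot 11\right) \left(-449\right) = \left(322 + 220\right) \left(-449\right) = 542 \left(-449\right) = -243358$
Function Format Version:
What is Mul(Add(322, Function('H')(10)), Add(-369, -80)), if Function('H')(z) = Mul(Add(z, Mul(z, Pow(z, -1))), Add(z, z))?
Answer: -243358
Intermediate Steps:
Function('H')(z) = Mul(2, z, Add(1, z)) (Function('H')(z) = Mul(Add(z, 1), Mul(2, z)) = Mul(Add(1, z), Mul(2, z)) = Mul(2, z, Add(1, z)))
Mul(Add(322, Function('H')(10)), Add(-369, -80)) = Mul(Add(322, Mul(2, 10, Add(1, 10))), Add(-369, -80)) = Mul(Add(322, Mul(2, 10, 11)), -449) = Mul(Add(322, 220), -449) = Mul(542, -449) = -243358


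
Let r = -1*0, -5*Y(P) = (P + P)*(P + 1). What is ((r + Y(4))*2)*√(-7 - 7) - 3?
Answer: -3 - 16*I*√14 ≈ -3.0 - 59.867*I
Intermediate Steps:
Y(P) = -2*P*(1 + P)/5 (Y(P) = -(P + P)*(P + 1)/5 = -2*P*(1 + P)/5)
r = 0
((r + Y(4))*2)*√(-7 - 7) - 3 = ((0 - ⅖*4*(1 + 4))*2)*√(-7 - 7) - 3 = ((0 - ⅖*4*5)*2)*√(-14) - 3 = ((0 - 8)*2)*(I*√14) - 3 = (-8*2)*(I*√14) - 3 = -16*I*√14 - 3 = -3 - 16*I*√14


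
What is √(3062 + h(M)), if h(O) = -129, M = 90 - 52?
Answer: √2933 ≈ 54.157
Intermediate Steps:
M = 38
√(3062 + h(M)) = √(3062 - 129) = √2933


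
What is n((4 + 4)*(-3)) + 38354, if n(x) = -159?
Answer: 38195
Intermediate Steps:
n((4 + 4)*(-3)) + 38354 = -159 + 38354 = 38195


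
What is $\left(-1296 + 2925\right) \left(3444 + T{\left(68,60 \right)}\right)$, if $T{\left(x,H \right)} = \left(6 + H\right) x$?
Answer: $12921228$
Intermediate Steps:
$T{\left(x,H \right)} = x \left(6 + H\right)$
$\left(-1296 + 2925\right) \left(3444 + T{\left(68,60 \right)}\right) = \left(-1296 + 2925\right) \left(3444 + 68 \left(6 + 60\right)\right) = 1629 \left(3444 + 68 \cdot 66\right) = 1629 \left(3444 + 4488\right) = 1629 \cdot 7932 = 12921228$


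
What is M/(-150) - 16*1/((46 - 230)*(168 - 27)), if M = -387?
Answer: 418447/162150 ≈ 2.5806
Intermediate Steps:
M/(-150) - 16*1/((46 - 230)*(168 - 27)) = -387/(-150) - 16*1/((46 - 230)*(168 - 27)) = -387*(-1/150) - 16/(141*(-184)) = 129/50 - 16/(-25944) = 129/50 - 16*(-1/25944) = 129/50 + 2/3243 = 418447/162150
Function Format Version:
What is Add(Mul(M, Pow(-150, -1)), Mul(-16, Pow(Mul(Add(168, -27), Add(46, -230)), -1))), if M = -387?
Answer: Rational(418447, 162150) ≈ 2.5806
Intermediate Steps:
Add(Mul(M, Pow(-150, -1)), Mul(-16, Pow(Mul(Add(168, -27), Add(46, -230)), -1))) = Add(Mul(-387, Pow(-150, -1)), Mul(-16, Pow(Mul(Add(168, -27), Add(46, -230)), -1))) = Add(Mul(-387, Rational(-1, 150)), Mul(-16, Pow(Mul(141, -184), -1))) = Add(Rational(129, 50), Mul(-16, Pow(-25944, -1))) = Add(Rational(129, 50), Mul(-16, Rational(-1, 25944))) = Add(Rational(129, 50), Rational(2, 3243)) = Rational(418447, 162150)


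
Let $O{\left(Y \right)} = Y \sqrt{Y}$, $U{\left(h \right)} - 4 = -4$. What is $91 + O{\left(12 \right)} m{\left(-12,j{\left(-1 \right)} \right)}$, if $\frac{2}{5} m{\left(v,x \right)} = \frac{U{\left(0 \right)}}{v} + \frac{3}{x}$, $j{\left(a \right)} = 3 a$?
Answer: $91 - 60 \sqrt{3} \approx -12.923$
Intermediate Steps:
$U{\left(h \right)} = 0$ ($U{\left(h \right)} = 4 - 4 = 0$)
$m{\left(v,x \right)} = \frac{15}{2 x}$ ($m{\left(v,x \right)} = \frac{5 \left(\frac{0}{v} + \frac{3}{x}\right)}{2} = \frac{5 \left(0 + \frac{3}{x}\right)}{2} = \frac{5 \frac{3}{x}}{2} = \frac{15}{2 x}$)
$O{\left(Y \right)} = Y^{\frac{3}{2}}$
$91 + O{\left(12 \right)} m{\left(-12,j{\left(-1 \right)} \right)} = 91 + 12^{\frac{3}{2}} \frac{15}{2 \cdot 3 \left(-1\right)} = 91 + 24 \sqrt{3} \frac{15}{2 \left(-3\right)} = 91 + 24 \sqrt{3} \cdot \frac{15}{2} \left(- \frac{1}{3}\right) = 91 + 24 \sqrt{3} \left(- \frac{5}{2}\right) = 91 - 60 \sqrt{3}$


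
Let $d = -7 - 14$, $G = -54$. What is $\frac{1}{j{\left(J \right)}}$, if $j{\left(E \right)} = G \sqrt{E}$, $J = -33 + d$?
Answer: $\frac{i \sqrt{6}}{972} \approx 0.0025201 i$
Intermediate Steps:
$d = -21$ ($d = -7 - 14 = -21$)
$J = -54$ ($J = -33 - 21 = -54$)
$j{\left(E \right)} = - 54 \sqrt{E}$
$\frac{1}{j{\left(J \right)}} = \frac{1}{\left(-54\right) \sqrt{-54}} = \frac{1}{\left(-54\right) 3 i \sqrt{6}} = \frac{1}{\left(-162\right) i \sqrt{6}} = \frac{i \sqrt{6}}{972}$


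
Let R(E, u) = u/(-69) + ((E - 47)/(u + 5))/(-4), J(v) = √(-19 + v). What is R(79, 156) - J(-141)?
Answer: -372/161 - 4*I*√10 ≈ -2.3106 - 12.649*I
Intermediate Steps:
R(E, u) = -u/69 - (-47 + E)/(4*(5 + u)) (R(E, u) = u*(-1/69) + ((-47 + E)/(5 + u))*(-¼) = -u/69 + ((-47 + E)/(5 + u))*(-¼) = -u/69 - (-47 + E)/(4*(5 + u)))
R(79, 156) - J(-141) = (3243 - 69*79 - 20*156 - 4*156²)/(276*(5 + 156)) - √(-19 - 141) = (1/276)*(3243 - 5451 - 3120 - 4*24336)/161 - √(-160) = (1/276)*(1/161)*(3243 - 5451 - 3120 - 97344) - 4*I*√10 = (1/276)*(1/161)*(-102672) - 4*I*√10 = -372/161 - 4*I*√10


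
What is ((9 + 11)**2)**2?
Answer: 160000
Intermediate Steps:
((9 + 11)**2)**2 = (20**2)**2 = 400**2 = 160000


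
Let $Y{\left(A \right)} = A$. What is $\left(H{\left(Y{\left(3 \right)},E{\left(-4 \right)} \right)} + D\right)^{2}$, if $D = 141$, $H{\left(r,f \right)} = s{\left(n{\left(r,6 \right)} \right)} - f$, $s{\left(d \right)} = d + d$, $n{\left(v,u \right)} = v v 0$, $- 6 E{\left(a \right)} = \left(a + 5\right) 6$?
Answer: $20164$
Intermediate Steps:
$E{\left(a \right)} = -5 - a$ ($E{\left(a \right)} = - \frac{\left(a + 5\right) 6}{6} = - \frac{\left(5 + a\right) 6}{6} = - \frac{30 + 6 a}{6} = -5 - a$)
$n{\left(v,u \right)} = 0$ ($n{\left(v,u \right)} = v^{2} \cdot 0 = 0$)
$s{\left(d \right)} = 2 d$
$H{\left(r,f \right)} = - f$ ($H{\left(r,f \right)} = 2 \cdot 0 - f = 0 - f = - f$)
$\left(H{\left(Y{\left(3 \right)},E{\left(-4 \right)} \right)} + D\right)^{2} = \left(- (-5 - -4) + 141\right)^{2} = \left(- (-5 + 4) + 141\right)^{2} = \left(\left(-1\right) \left(-1\right) + 141\right)^{2} = \left(1 + 141\right)^{2} = 142^{2} = 20164$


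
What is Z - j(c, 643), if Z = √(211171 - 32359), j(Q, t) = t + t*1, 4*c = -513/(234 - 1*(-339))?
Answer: -1286 + 6*√4967 ≈ -863.14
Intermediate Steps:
c = -171/764 (c = (-513/(234 - 1*(-339)))/4 = (-513/(234 + 339))/4 = (-513/573)/4 = (-513*1/573)/4 = (¼)*(-171/191) = -171/764 ≈ -0.22382)
j(Q, t) = 2*t (j(Q, t) = t + t = 2*t)
Z = 6*√4967 (Z = √178812 = 6*√4967 ≈ 422.86)
Z - j(c, 643) = 6*√4967 - 2*643 = 6*√4967 - 1*1286 = 6*√4967 - 1286 = -1286 + 6*√4967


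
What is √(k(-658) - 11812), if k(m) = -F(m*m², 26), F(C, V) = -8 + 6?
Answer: I*√11810 ≈ 108.67*I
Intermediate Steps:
F(C, V) = -2
k(m) = 2 (k(m) = -1*(-2) = 2)
√(k(-658) - 11812) = √(2 - 11812) = √(-11810) = I*√11810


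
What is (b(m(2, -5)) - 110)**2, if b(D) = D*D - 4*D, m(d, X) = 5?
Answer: 11025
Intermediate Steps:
b(D) = D**2 - 4*D
(b(m(2, -5)) - 110)**2 = (5*(-4 + 5) - 110)**2 = (5*1 - 110)**2 = (5 - 110)**2 = (-105)**2 = 11025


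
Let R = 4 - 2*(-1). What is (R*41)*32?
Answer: 7872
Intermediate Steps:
R = 6 (R = 4 + 2 = 6)
(R*41)*32 = (6*41)*32 = 246*32 = 7872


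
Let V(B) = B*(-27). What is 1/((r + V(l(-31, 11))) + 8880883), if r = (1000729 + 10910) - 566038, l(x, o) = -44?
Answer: 1/9327672 ≈ 1.0721e-7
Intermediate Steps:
V(B) = -27*B
r = 445601 (r = 1011639 - 566038 = 445601)
1/((r + V(l(-31, 11))) + 8880883) = 1/((445601 - 27*(-44)) + 8880883) = 1/((445601 + 1188) + 8880883) = 1/(446789 + 8880883) = 1/9327672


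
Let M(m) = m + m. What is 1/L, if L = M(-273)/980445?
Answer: -326815/182 ≈ -1795.7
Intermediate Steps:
M(m) = 2*m
L = -182/326815 (L = (2*(-273))/980445 = -546*1/980445 = -182/326815 ≈ -0.00055689)
1/L = 1/(-182/326815) = -326815/182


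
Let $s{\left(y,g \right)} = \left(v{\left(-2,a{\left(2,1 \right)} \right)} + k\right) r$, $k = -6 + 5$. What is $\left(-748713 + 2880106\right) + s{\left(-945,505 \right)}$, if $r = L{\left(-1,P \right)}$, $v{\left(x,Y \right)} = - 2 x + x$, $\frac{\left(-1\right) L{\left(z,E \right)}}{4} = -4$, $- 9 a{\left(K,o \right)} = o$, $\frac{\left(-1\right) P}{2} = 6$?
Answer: $2131409$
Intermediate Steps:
$P = -12$ ($P = \left(-2\right) 6 = -12$)
$a{\left(K,o \right)} = - \frac{o}{9}$
$L{\left(z,E \right)} = 16$ ($L{\left(z,E \right)} = \left(-4\right) \left(-4\right) = 16$)
$v{\left(x,Y \right)} = - x$
$k = -1$
$r = 16$
$s{\left(y,g \right)} = 16$ ($s{\left(y,g \right)} = \left(\left(-1\right) \left(-2\right) - 1\right) 16 = \left(2 - 1\right) 16 = 1 \cdot 16 = 16$)
$\left(-748713 + 2880106\right) + s{\left(-945,505 \right)} = \left(-748713 + 2880106\right) + 16 = 2131393 + 16 = 2131409$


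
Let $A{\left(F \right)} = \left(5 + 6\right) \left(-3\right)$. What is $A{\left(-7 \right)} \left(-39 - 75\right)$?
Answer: $3762$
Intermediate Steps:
$A{\left(F \right)} = -33$ ($A{\left(F \right)} = 11 \left(-3\right) = -33$)
$A{\left(-7 \right)} \left(-39 - 75\right) = - 33 \left(-39 - 75\right) = \left(-33\right) \left(-114\right) = 3762$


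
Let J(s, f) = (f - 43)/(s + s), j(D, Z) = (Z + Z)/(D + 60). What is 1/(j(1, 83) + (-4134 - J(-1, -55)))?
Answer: -61/254997 ≈ -0.00023922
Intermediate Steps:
j(D, Z) = 2*Z/(60 + D) (j(D, Z) = (2*Z)/(60 + D) = 2*Z/(60 + D))
J(s, f) = (-43 + f)/(2*s) (J(s, f) = (-43 + f)/((2*s)) = (-43 + f)*(1/(2*s)) = (-43 + f)/(2*s))
1/(j(1, 83) + (-4134 - J(-1, -55))) = 1/(2*83/(60 + 1) + (-4134 - (-43 - 55)/(2*(-1)))) = 1/(2*83/61 + (-4134 - (-1)*(-98)/2)) = 1/(2*83*(1/61) + (-4134 - 1*49)) = 1/(166/61 + (-4134 - 49)) = 1/(166/61 - 4183) = 1/(-254997/61) = -61/254997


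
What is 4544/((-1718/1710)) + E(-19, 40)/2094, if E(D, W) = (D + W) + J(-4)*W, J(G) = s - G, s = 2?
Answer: -2711739027/599582 ≈ -4522.7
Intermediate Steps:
J(G) = 2 - G
E(D, W) = D + 7*W (E(D, W) = (D + W) + (2 - 1*(-4))*W = (D + W) + (2 + 4)*W = (D + W) + 6*W = D + 7*W)
4544/((-1718/1710)) + E(-19, 40)/2094 = 4544/((-1718/1710)) + (-19 + 7*40)/2094 = 4544/((-1718*1/1710)) + (-19 + 280)*(1/2094) = 4544/(-859/855) + 261*(1/2094) = 4544*(-855/859) + 87/698 = -3885120/859 + 87/698 = -2711739027/599582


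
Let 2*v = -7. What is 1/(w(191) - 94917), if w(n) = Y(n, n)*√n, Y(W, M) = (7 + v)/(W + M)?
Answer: -290066352/27532227932735 - 28*√191/27532227932735 ≈ -1.0536e-5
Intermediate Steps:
v = -7/2 (v = (½)*(-7) = -7/2 ≈ -3.5000)
Y(W, M) = 7/(2*(M + W)) (Y(W, M) = (7 - 7/2)/(W + M) = 7/(2*(M + W)))
w(n) = 7/(4*√n) (w(n) = (7/(2*(n + n)))*√n = (7/(2*((2*n))))*√n = (7*(1/(2*n))/2)*√n = (7/(4*n))*√n = 7/(4*√n))
1/(w(191) - 94917) = 1/(7/(4*√191) - 94917) = 1/(7*(√191/191)/4 - 94917) = 1/(7*√191/764 - 94917) = 1/(-94917 + 7*√191/764)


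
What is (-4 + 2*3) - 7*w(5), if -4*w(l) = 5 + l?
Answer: 39/2 ≈ 19.500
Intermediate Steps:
w(l) = -5/4 - l/4 (w(l) = -(5 + l)/4 = -5/4 - l/4)
(-4 + 2*3) - 7*w(5) = (-4 + 2*3) - 7*(-5/4 - ¼*5) = (-4 + 6) - 7*(-5/4 - 5/4) = 2 - 7*(-5/2) = 2 + 35/2 = 39/2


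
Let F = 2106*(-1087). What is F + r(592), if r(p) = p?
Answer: -2288630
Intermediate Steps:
F = -2289222
F + r(592) = -2289222 + 592 = -2288630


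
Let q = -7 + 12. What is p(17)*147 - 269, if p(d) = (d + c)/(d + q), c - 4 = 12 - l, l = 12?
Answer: -2831/22 ≈ -128.68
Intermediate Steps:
c = 4 (c = 4 + (12 - 1*12) = 4 + (12 - 12) = 4 + 0 = 4)
q = 5
p(d) = (4 + d)/(5 + d) (p(d) = (d + 4)/(d + 5) = (4 + d)/(5 + d))
p(17)*147 - 269 = ((4 + 17)/(5 + 17))*147 - 269 = (21/22)*147 - 269 = 3087/22 - 269 = -2831/22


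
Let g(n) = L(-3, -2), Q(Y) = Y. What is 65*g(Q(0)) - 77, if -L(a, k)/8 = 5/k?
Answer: 1223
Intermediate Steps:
L(a, k) = -40/k
g(n) = 20 (g(n) = -40/(-2) = -40*(-½) = 20)
65*g(Q(0)) - 77 = 65*20 - 77 = 1300 - 77 = 1223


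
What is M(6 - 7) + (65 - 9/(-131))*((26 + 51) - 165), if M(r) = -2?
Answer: -750374/131 ≈ -5728.0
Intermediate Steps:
M(6 - 7) + (65 - 9/(-131))*((26 + 51) - 165) = -2 + (65 - 9/(-131))*((26 + 51) - 165) = -2 + (65 - 9*(-1)/131)*(77 - 165) = -2 + (65 - 1*(-9/131))*(-88) = -2 + (65 + 9/131)*(-88) = -2 + (8524/131)*(-88) = -2 - 750112/131 = -750374/131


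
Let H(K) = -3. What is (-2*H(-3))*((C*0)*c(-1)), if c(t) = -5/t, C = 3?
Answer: 0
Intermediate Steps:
(-2*H(-3))*((C*0)*c(-1)) = (-2*(-3))*((3*0)*(-5/(-1))) = 6*(0*(-5*(-1))) = 6*(0*5) = 6*0 = 0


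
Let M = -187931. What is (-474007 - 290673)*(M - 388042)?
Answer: 440435033640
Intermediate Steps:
(-474007 - 290673)*(M - 388042) = (-474007 - 290673)*(-187931 - 388042) = -764680*(-575973) = 440435033640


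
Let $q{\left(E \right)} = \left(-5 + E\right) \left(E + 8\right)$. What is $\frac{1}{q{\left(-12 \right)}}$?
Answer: $\frac{1}{68} \approx 0.014706$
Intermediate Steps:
$q{\left(E \right)} = \left(-5 + E\right) \left(8 + E\right)$
$\frac{1}{q{\left(-12 \right)}} = \frac{1}{-40 + \left(-12\right)^{2} + 3 \left(-12\right)} = \frac{1}{-40 + 144 - 36} = \frac{1}{68}$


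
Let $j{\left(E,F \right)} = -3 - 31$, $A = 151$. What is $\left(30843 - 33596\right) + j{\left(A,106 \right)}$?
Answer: $-2787$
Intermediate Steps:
$j{\left(E,F \right)} = -34$
$\left(30843 - 33596\right) + j{\left(A,106 \right)} = \left(30843 - 33596\right) - 34 = -2753 - 34 = -2787$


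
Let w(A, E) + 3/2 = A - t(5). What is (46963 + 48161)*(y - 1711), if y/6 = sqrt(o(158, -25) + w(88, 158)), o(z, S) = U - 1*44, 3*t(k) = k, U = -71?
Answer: -162757164 + 95124*I*sqrt(1086) ≈ -1.6276e+8 + 3.1348e+6*I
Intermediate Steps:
t(k) = k/3
o(z, S) = -115 (o(z, S) = -71 - 1*44 = -71 - 44 = -115)
w(A, E) = -19/6 + A (w(A, E) = -3/2 + (A - 5/3) = -3/2 + (-5/3 + A) = -19/6 + A)
y = I*sqrt(1086) (y = 6*sqrt(-115 + (-19/6 + 88)) = 6*sqrt(-115 + 509/6) = 6*sqrt(-181/6) = 6*(I*sqrt(1086)/6) = I*sqrt(1086) ≈ 32.955*I)
(46963 + 48161)*(y - 1711) = (46963 + 48161)*(I*sqrt(1086) - 1711) = 95124*(-1711 + I*sqrt(1086)) = -162757164 + 95124*I*sqrt(1086)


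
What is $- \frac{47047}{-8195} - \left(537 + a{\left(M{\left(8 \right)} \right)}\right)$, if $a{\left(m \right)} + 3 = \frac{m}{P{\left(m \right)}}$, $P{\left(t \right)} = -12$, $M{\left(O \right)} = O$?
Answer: $- \frac{1179169}{2235} \approx -527.59$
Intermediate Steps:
$a{\left(m \right)} = -3 - \frac{m}{12}$ ($a{\left(m \right)} = -3 + \frac{m}{-12} = -3 + m \left(- \frac{1}{12}\right) = -3 - \frac{m}{12}$)
$- \frac{47047}{-8195} - \left(537 + a{\left(M{\left(8 \right)} \right)}\right) = - \frac{47047}{-8195} - \left(537 - \frac{11}{3}\right) = \left(-47047\right) \left(- \frac{1}{8195}\right) - \left(537 - \frac{11}{3}\right) = \frac{4277}{745} - \left(537 - \frac{11}{3}\right) = \frac{4277}{745} - \frac{1600}{3} = - \frac{1179169}{2235}$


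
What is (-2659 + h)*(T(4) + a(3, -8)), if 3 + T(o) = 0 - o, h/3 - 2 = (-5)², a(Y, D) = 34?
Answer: -69606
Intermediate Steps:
h = 81 (h = 6 + 3*(-5)² = 6 + 3*25 = 6 + 75 = 81)
T(o) = -3 - o (T(o) = -3 + (0 - o) = -3 - o)
(-2659 + h)*(T(4) + a(3, -8)) = (-2659 + 81)*((-3 - 1*4) + 34) = -2578*((-3 - 4) + 34) = -2578*(-7 + 34) = -2578*27 = -69606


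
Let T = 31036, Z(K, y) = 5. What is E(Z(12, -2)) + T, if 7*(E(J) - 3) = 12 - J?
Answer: 31040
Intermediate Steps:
E(J) = 33/7 - J/7 (E(J) = 3 + (12 - J)/7 = 3 + (12/7 - J/7) = 33/7 - J/7)
E(Z(12, -2)) + T = (33/7 - ⅐*5) + 31036 = (33/7 - 5/7) + 31036 = 4 + 31036 = 31040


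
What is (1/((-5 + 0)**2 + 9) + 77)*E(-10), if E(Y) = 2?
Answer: 2619/17 ≈ 154.06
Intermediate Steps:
(1/((-5 + 0)**2 + 9) + 77)*E(-10) = (1/((-5 + 0)**2 + 9) + 77)*2 = (1/((-5)**2 + 9) + 77)*2 = (1/(25 + 9) + 77)*2 = (1/34 + 77)*2 = (2619/34)*2 = 2619/17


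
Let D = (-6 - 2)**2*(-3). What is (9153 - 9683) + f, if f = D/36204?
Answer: -1599026/3017 ≈ -530.00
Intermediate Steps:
D = -192 (D = (-8)**2*(-3) = 64*(-3) = -192)
f = -16/3017 (f = -192/36204 = -192*1/36204 = -16/3017 ≈ -0.0053033)
(9153 - 9683) + f = (9153 - 9683) - 16/3017 = -530 - 16/3017 = -1599026/3017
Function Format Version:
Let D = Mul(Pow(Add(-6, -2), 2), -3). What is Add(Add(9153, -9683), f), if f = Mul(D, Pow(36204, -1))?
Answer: Rational(-1599026, 3017) ≈ -530.00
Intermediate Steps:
D = -192 (D = Mul(Pow(-8, 2), -3) = Mul(64, -3) = -192)
f = Rational(-16, 3017) (f = Mul(-192, Pow(36204, -1)) = Mul(-192, Rational(1, 36204)) = Rational(-16, 3017) ≈ -0.0053033)
Add(Add(9153, -9683), f) = Add(Add(9153, -9683), Rational(-16, 3017)) = Add(-530, Rational(-16, 3017)) = Rational(-1599026, 3017)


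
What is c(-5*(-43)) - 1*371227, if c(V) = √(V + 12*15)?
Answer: -371227 + √395 ≈ -3.7121e+5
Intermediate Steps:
c(V) = √(180 + V) (c(V) = √(V + 180) = √(180 + V))
c(-5*(-43)) - 1*371227 = √(180 - 5*(-43)) - 1*371227 = √(180 + 215) - 371227 = √395 - 371227 = -371227 + √395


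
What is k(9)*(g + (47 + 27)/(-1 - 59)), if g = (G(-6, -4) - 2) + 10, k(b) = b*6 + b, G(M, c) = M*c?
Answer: 19383/10 ≈ 1938.3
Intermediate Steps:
k(b) = 7*b (k(b) = 6*b + b = 7*b)
g = 32 (g = (-6*(-4) - 2) + 10 = (24 - 2) + 10 = 22 + 10 = 32)
k(9)*(g + (47 + 27)/(-1 - 59)) = (7*9)*(32 + (47 + 27)/(-1 - 59)) = 63*(32 + 74/(-60)) = 63*(32 + 74*(-1/60)) = 63*(32 - 37/30) = 63*(923/30) = 19383/10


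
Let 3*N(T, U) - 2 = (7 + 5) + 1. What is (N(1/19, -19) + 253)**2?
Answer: 66564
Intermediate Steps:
N(T, U) = 5 (N(T, U) = 2/3 + ((7 + 5) + 1)/3 = 2/3 + (12 + 1)/3 = 2/3 + (1/3)*13 = 2/3 + 13/3 = 5)
(N(1/19, -19) + 253)**2 = (5 + 253)**2 = 258**2 = 66564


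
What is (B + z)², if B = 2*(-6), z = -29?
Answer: 1681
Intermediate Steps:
B = -12
(B + z)² = (-12 - 29)² = (-41)² = 1681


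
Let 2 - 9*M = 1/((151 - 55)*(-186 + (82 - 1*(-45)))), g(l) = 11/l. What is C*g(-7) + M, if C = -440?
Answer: 246803143/356832 ≈ 691.65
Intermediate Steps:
M = 11329/50976 (M = 2/9 - 1/((-186 + (82 - 1*(-45)))*(151 - 55))/9 = 2/9 - 1/(96*(-186 + (82 + 45)))/9 = 2/9 - 1/(96*(-186 + 127))/9 = 2/9 - 1/(9*(96*(-59))) = 2/9 - ⅑/(-5664) = 2/9 - ⅑*(-1/5664) = 2/9 + 1/50976 = 11329/50976 ≈ 0.22224)
C*g(-7) + M = -4840/(-7) + 11329/50976 = -4840*(-1)/7 + 11329/50976 = -440*(-11/7) + 11329/50976 = 4840/7 + 11329/50976 = 246803143/356832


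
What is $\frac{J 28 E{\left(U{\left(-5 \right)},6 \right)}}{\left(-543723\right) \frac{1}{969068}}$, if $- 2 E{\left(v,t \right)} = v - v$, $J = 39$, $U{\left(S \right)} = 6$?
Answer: $0$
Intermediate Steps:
$E{\left(v,t \right)} = 0$ ($E{\left(v,t \right)} = - \frac{v - v}{2} = \left(- \frac{1}{2}\right) 0 = 0$)
$\frac{J 28 E{\left(U{\left(-5 \right)},6 \right)}}{\left(-543723\right) \frac{1}{969068}} = \frac{39 \cdot 28 \cdot 0}{\left(-543723\right) \frac{1}{969068}} = \frac{1092 \cdot 0}{\left(-543723\right) \frac{1}{969068}} = \frac{0}{- \frac{543723}{969068}} = 0 \left(- \frac{969068}{543723}\right) = 0$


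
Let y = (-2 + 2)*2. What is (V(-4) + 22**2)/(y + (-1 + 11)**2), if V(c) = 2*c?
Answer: 119/25 ≈ 4.7600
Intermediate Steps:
y = 0 (y = 0*2 = 0)
(V(-4) + 22**2)/(y + (-1 + 11)**2) = (2*(-4) + 22**2)/(0 + (-1 + 11)**2) = (-8 + 484)/(0 + 10**2) = 476/(0 + 100) = 476/100 = 476*(1/100) = 119/25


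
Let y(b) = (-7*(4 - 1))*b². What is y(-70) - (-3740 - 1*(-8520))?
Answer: -107680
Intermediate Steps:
y(b) = -21*b² (y(b) = (-7*3)*b² = -21*b²)
y(-70) - (-3740 - 1*(-8520)) = -21*(-70)² - (-3740 - 1*(-8520)) = -21*4900 - (-3740 + 8520) = -102900 - 1*4780 = -102900 - 4780 = -107680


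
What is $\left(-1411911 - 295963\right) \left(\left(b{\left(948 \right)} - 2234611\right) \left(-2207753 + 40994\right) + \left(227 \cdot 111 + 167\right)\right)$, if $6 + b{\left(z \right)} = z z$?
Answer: $-4943614712799140294$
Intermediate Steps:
$b{\left(z \right)} = -6 + z^{2}$ ($b{\left(z \right)} = -6 + z z = -6 + z^{2}$)
$\left(-1411911 - 295963\right) \left(\left(b{\left(948 \right)} - 2234611\right) \left(-2207753 + 40994\right) + \left(227 \cdot 111 + 167\right)\right) = \left(-1411911 - 295963\right) \left(\left(\left(-6 + 948^{2}\right) - 2234611\right) \left(-2207753 + 40994\right) + \left(227 \cdot 111 + 167\right)\right) = - 1707874 \left(\left(\left(-6 + 898704\right) - 2234611\right) \left(-2166759\right) + \left(25197 + 167\right)\right) = - 1707874 \left(\left(898698 - 2234611\right) \left(-2166759\right) + 25364\right) = - 1707874 \left(\left(-1335913\right) \left(-2166759\right) + 25364\right) = - 1707874 \left(2894601515967 + 25364\right) = \left(-1707874\right) 2894601541331 = -4943614712799140294$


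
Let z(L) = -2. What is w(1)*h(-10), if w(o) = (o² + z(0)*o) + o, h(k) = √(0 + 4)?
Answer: 0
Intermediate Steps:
h(k) = 2 (h(k) = √4 = 2)
w(o) = o² - o (w(o) = (o² - 2*o) + o = o² - o)
w(1)*h(-10) = (1*(-1 + 1))*2 = (1*0)*2 = 0*2 = 0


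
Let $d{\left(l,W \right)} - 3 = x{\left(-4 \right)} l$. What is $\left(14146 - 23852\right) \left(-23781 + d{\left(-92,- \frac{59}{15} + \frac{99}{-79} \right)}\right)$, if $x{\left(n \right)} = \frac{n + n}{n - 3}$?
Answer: $\frac{1622668492}{7} \approx 2.3181 \cdot 10^{8}$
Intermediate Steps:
$x{\left(n \right)} = \frac{2 n}{-3 + n}$
$d{\left(l,W \right)} = 3 + \frac{8 l}{7}$ ($d{\left(l,W \right)} = 3 + 2 \left(-4\right) \frac{1}{-3 - 4} l = 3 + 2 \left(-4\right) \frac{1}{-7} l = 3 + 2 \left(-4\right) \left(- \frac{1}{7}\right) l = 3 + \frac{8 l}{7}$)
$\left(14146 - 23852\right) \left(-23781 + d{\left(-92,- \frac{59}{15} + \frac{99}{-79} \right)}\right) = \left(14146 - 23852\right) \left(-23781 + \left(3 + \frac{8}{7} \left(-92\right)\right)\right) = - 9706 \left(-23781 + \left(3 - \frac{736}{7}\right)\right) = - 9706 \left(-23781 - \frac{715}{7}\right) = \left(-9706\right) \left(- \frac{167182}{7}\right) = \frac{1622668492}{7}$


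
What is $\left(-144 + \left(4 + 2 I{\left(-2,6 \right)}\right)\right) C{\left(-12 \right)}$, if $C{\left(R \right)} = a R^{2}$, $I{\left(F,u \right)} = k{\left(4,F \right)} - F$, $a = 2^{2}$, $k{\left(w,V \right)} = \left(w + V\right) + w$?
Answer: $-71424$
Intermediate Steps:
$k{\left(w,V \right)} = V + 2 w$ ($k{\left(w,V \right)} = \left(V + w\right) + w = V + 2 w$)
$a = 4$
$I{\left(F,u \right)} = 8$ ($I{\left(F,u \right)} = \left(F + 2 \cdot 4\right) - F = \left(F + 8\right) - F = \left(8 + F\right) - F = 8$)
$C{\left(R \right)} = 4 R^{2}$
$\left(-144 + \left(4 + 2 I{\left(-2,6 \right)}\right)\right) C{\left(-12 \right)} = \left(-144 + \left(4 + 2 \cdot 8\right)\right) 4 \left(-12\right)^{2} = \left(-144 + \left(4 + 16\right)\right) 4 \cdot 144 = \left(-144 + 20\right) 576 = \left(-124\right) 576 = -71424$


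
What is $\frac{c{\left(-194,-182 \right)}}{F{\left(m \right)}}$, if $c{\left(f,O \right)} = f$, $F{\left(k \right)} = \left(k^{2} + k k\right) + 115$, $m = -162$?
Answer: $- \frac{194}{52603} \approx -0.003688$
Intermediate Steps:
$F{\left(k \right)} = 115 + 2 k^{2}$ ($F{\left(k \right)} = \left(k^{2} + k^{2}\right) + 115 = 2 k^{2} + 115 = 115 + 2 k^{2}$)
$\frac{c{\left(-194,-182 \right)}}{F{\left(m \right)}} = - \frac{194}{115 + 2 \left(-162\right)^{2}} = - \frac{194}{115 + 2 \cdot 26244} = - \frac{194}{115 + 52488} = - \frac{194}{52603}$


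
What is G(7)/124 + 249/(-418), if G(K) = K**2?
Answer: -5197/25916 ≈ -0.20053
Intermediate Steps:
G(7)/124 + 249/(-418) = 7**2/124 + 249/(-418) = 49*(1/124) + 249*(-1/418) = 49/124 - 249/418 = -5197/25916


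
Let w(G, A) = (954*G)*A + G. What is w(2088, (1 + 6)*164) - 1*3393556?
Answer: 2283369428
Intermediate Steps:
w(G, A) = G + 954*A*G (w(G, A) = 954*A*G + G = G + 954*A*G)
w(2088, (1 + 6)*164) - 1*3393556 = 2088*(1 + 954*((1 + 6)*164)) - 1*3393556 = 2088*(1 + 954*(7*164)) - 3393556 = 2088*(1 + 954*1148) - 3393556 = 2088*(1 + 1095192) - 3393556 = 2088*1095193 - 3393556 = 2286762984 - 3393556 = 2283369428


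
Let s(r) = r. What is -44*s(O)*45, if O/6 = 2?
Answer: -23760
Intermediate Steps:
O = 12 (O = 6*2 = 12)
-44*s(O)*45 = -44*12*45 = -528*45 = -23760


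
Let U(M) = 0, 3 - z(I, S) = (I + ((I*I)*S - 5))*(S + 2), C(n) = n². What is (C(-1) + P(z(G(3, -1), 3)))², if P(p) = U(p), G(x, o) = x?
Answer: 1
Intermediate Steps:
z(I, S) = 3 - (2 + S)*(-5 + I + S*I²) (z(I, S) = 3 - (I + ((I*I)*S - 5))*(S + 2) = 3 - (I + (I²*S - 5))*(2 + S) = 3 - (I + (S*I² - 5))*(2 + S) = 3 - (I + (-5 + S*I²))*(2 + S) = 3 - (-5 + I + S*I²)*(2 + S) = 3 - (2 + S)*(-5 + I + S*I²))
P(p) = 0
(C(-1) + P(z(G(3, -1), 3)))² = ((-1)² + 0)² = (1 + 0)² = 1² = 1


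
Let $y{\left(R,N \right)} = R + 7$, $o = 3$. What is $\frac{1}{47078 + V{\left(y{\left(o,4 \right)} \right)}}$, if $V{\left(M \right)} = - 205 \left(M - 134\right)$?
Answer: $\frac{1}{72498} \approx 1.3793 \cdot 10^{-5}$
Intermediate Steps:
$y{\left(R,N \right)} = 7 + R$
$V{\left(M \right)} = 27470 - 205 M$ ($V{\left(M \right)} = - 205 \left(-134 + M\right) = 27470 - 205 M$)
$\frac{1}{47078 + V{\left(y{\left(o,4 \right)} \right)}} = \frac{1}{47078 + \left(27470 - 205 \left(7 + 3\right)\right)} = \frac{1}{47078 + \left(27470 - 2050\right)} = \frac{1}{47078 + 25420} = \frac{1}{72498}$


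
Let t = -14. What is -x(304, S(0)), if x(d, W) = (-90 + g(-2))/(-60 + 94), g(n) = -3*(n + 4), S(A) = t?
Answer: 48/17 ≈ 2.8235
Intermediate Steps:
S(A) = -14
g(n) = -12 - 3*n (g(n) = -3*(4 + n) = -12 - 3*n)
x(d, W) = -48/17 (x(d, W) = (-90 + (-12 - 3*(-2)))/(-60 + 94) = (-90 + (-12 + 6))/34 = (-90 - 6)*(1/34) = -96*1/34 = -48/17)
-x(304, S(0)) = -1*(-48/17) = 48/17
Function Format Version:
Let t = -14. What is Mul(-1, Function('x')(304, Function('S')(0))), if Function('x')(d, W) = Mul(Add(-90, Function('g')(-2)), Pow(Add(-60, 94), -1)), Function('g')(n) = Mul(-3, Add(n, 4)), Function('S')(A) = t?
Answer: Rational(48, 17) ≈ 2.8235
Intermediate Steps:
Function('S')(A) = -14
Function('g')(n) = Add(-12, Mul(-3, n)) (Function('g')(n) = Mul(-3, Add(4, n)) = Add(-12, Mul(-3, n)))
Function('x')(d, W) = Rational(-48, 17) (Function('x')(d, W) = Mul(Add(-90, Add(-12, Mul(-3, -2))), Pow(Add(-60, 94), -1)) = Mul(Add(-90, Add(-12, 6)), Pow(34, -1)) = Mul(Add(-90, -6), Rational(1, 34)) = Mul(-96, Rational(1, 34)) = Rational(-48, 17))
Mul(-1, Function('x')(304, Function('S')(0))) = Mul(-1, Rational(-48, 17)) = Rational(48, 17)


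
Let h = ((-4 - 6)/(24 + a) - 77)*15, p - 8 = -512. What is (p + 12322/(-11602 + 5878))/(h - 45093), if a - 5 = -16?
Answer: 18831917/1721132388 ≈ 0.010942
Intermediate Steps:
p = -504 (p = 8 - 512 = -504)
a = -11 (a = 5 - 16 = -11)
h = -15165/13 (h = ((-4 - 6)/(24 - 11) - 77)*15 = (-10/13 - 77)*15 = -1011/13*15 = -15165/13 ≈ -1166.5)
(p + 12322/(-11602 + 5878))/(h - 45093) = (-504 + 12322/(-11602 + 5878))/(-15165/13 - 45093) = (-504 + 12322/(-5724))/(-601374/13) = (-504 + 12322*(-1/5724))*(-13/601374) = (-504 - 6161/2862)*(-13/601374) = -1448609/2862*(-13/601374) = 18831917/1721132388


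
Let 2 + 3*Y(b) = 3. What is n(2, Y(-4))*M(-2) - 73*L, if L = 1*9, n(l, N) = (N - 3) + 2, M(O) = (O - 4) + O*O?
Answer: -1967/3 ≈ -655.67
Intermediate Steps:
Y(b) = 1/3 (Y(b) = -2/3 + (1/3)*3 = -2/3 + 1 = 1/3)
M(O) = -4 + O + O**2 (M(O) = (-4 + O) + O**2 = -4 + O + O**2)
n(l, N) = -1 + N (n(l, N) = (-3 + N) + 2 = -1 + N)
L = 9
n(2, Y(-4))*M(-2) - 73*L = (-1 + 1/3)*(-4 - 2 + (-2)**2) - 73*9 = -2*(-4 - 2 + 4)/3 - 657 = -2/3*(-2) - 657 = 4/3 - 657 = -1967/3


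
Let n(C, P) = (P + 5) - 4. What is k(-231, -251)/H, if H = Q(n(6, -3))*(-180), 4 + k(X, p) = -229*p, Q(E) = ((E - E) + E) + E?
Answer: 11495/144 ≈ 79.826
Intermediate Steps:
n(C, P) = 1 + P (n(C, P) = (5 + P) - 4 = 1 + P)
Q(E) = 2*E (Q(E) = (0 + E) + E = E + E = 2*E)
k(X, p) = -4 - 229*p
H = 720 (H = (2*(1 - 3))*(-180) = (2*(-2))*(-180) = -4*(-180) = 720)
k(-231, -251)/H = (-4 - 229*(-251))/720 = (-4 + 57479)*(1/720) = 57475*(1/720) = 11495/144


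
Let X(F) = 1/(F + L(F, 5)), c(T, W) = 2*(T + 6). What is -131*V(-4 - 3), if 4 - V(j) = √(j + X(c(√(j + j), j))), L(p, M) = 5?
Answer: -524 + 131*√(-7 + 1/(17 + 2*I*√14)) ≈ -523.46 - 345.37*I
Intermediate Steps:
c(T, W) = 12 + 2*T (c(T, W) = 2*(6 + T) = 12 + 2*T)
X(F) = 1/(5 + F) (X(F) = 1/(F + 5) = 1/(5 + F))
V(j) = 4 - √(j + 1/(17 + 2*√2*√j)) (V(j) = 4 - √(j + 1/(5 + (12 + 2*√(j + j)))) = 4 - √(j + 1/(5 + (12 + 2*√(2*j)))) = 4 - √(j + 1/(5 + (12 + 2*(√2*√j)))) = 4 - √(j + 1/(5 + (12 + 2*√2*√j))) = 4 - √(j + 1/(17 + 2*√2*√j)))
-131*V(-4 - 3) = -131*(4 - √((1 + (-4 - 3)*(17 + 2*√2*√(-4 - 3)))/(17 + 2*√2*√(-4 - 3)))) = -131*(4 - √((1 - 7*(17 + 2*√2*√(-7)))/(17 + 2*√2*√(-7)))) = -131*(4 - √((1 - 7*(17 + 2*√2*(I*√7)))/(17 + 2*√2*(I*√7)))) = -131*(4 - √((1 - 7*(17 + 2*I*√14))/(17 + 2*I*√14))) = -131*(4 - √((1 + (-119 - 14*I*√14))/(17 + 2*I*√14))) = -131*(4 - √((-118 - 14*I*√14)/(17 + 2*I*√14))) = -524 + 131*√((-118 - 14*I*√14)/(17 + 2*I*√14))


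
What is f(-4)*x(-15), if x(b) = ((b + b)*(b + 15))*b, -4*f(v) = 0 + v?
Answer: 0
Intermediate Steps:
f(v) = -v/4 (f(v) = -(0 + v)/4 = -v/4)
x(b) = 2*b²*(15 + b) (x(b) = ((2*b)*(15 + b))*b = (2*b*(15 + b))*b = 2*b²*(15 + b))
f(-4)*x(-15) = (-¼*(-4))*(2*(-15)²*(15 - 15)) = 1*(2*225*0) = 1*0 = 0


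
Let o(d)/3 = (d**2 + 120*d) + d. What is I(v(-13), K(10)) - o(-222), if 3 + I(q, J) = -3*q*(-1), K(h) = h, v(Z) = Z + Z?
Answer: -67347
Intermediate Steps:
v(Z) = 2*Z
I(q, J) = -3 + 3*q (I(q, J) = -3 - 3*q*(-1) = -3 + 3*q)
o(d) = 3*d**2 + 363*d (o(d) = 3*((d**2 + 120*d) + d) = 3*(d**2 + 121*d) = 3*d**2 + 363*d)
I(v(-13), K(10)) - o(-222) = (-3 + 3*(2*(-13))) - 3*(-222)*(121 - 222) = (-3 + 3*(-26)) - 3*(-222)*(-101) = (-3 - 78) - 1*67266 = -81 - 67266 = -67347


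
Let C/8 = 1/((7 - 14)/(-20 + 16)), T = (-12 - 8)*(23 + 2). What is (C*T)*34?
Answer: -544000/7 ≈ -77714.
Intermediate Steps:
T = -500 (T = -20*25 = -500)
C = 32/7 (C = 8/(((7 - 14)/(-20 + 16))) = 8/((-7/(-4))) = 8/((-7*(-1/4))) = 8/(7/4) = 8*(4/7) = 32/7 ≈ 4.5714)
(C*T)*34 = ((32/7)*(-500))*34 = -16000/7*34 = -544000/7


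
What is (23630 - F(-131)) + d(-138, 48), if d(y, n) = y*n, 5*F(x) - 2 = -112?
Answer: 17028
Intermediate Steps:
F(x) = -22 (F(x) = 2/5 + (1/5)*(-112) = 2/5 - 112/5 = -22)
d(y, n) = n*y
(23630 - F(-131)) + d(-138, 48) = (23630 - 1*(-22)) + 48*(-138) = (23630 + 22) - 6624 = 23652 - 6624 = 17028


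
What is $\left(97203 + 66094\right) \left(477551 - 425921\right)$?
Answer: $8431024110$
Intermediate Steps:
$\left(97203 + 66094\right) \left(477551 - 425921\right) = 163297 \cdot 51630 = 8431024110$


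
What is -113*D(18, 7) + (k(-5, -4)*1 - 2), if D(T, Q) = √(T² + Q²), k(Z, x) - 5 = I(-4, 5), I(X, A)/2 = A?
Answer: 13 - 113*√373 ≈ -2169.4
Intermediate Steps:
I(X, A) = 2*A
k(Z, x) = 15 (k(Z, x) = 5 + 2*5 = 5 + 10 = 15)
D(T, Q) = √(Q² + T²)
-113*D(18, 7) + (k(-5, -4)*1 - 2) = -113*√(7² + 18²) + (15*1 - 2) = -113*√(49 + 324) + (15 - 2) = -113*√373 + 13 = 13 - 113*√373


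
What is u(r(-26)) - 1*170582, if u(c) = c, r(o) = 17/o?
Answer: -4435149/26 ≈ -1.7058e+5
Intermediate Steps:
u(r(-26)) - 1*170582 = 17/(-26) - 1*170582 = 17*(-1/26) - 170582 = -17/26 - 170582 = -4435149/26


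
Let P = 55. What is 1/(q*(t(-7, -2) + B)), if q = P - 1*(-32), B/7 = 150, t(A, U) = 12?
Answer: 1/92394 ≈ 1.0823e-5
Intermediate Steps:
B = 1050 (B = 7*150 = 1050)
q = 87 (q = 55 - 1*(-32) = 55 + 32 = 87)
1/(q*(t(-7, -2) + B)) = 1/(87*(12 + 1050)) = 1/(87*1062) = 1/92394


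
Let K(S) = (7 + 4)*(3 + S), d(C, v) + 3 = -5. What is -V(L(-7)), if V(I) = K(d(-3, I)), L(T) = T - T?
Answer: 55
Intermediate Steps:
L(T) = 0
d(C, v) = -8 (d(C, v) = -3 - 5 = -8)
K(S) = 33 + 11*S (K(S) = 11*(3 + S) = 33 + 11*S)
V(I) = -55 (V(I) = 33 + 11*(-8) = 33 - 88 = -55)
-V(L(-7)) = -1*(-55) = 55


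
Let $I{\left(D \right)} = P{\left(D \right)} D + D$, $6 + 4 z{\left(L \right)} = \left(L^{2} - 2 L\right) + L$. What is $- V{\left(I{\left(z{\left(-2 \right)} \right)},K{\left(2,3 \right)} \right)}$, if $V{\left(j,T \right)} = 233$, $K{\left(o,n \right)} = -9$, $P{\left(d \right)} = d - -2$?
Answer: $-233$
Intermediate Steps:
$P{\left(d \right)} = 2 + d$ ($P{\left(d \right)} = d + 2 = 2 + d$)
$z{\left(L \right)} = - \frac{3}{2} - \frac{L}{4} + \frac{L^{2}}{4}$ ($z{\left(L \right)} = - \frac{3}{2} + \frac{\left(L^{2} - 2 L\right) + L}{4} = - \frac{3}{2} + \frac{L^{2} - L}{4} = - \frac{3}{2} + \left(- \frac{L}{4} + \frac{L^{2}}{4}\right) = - \frac{3}{2} - \frac{L}{4} + \frac{L^{2}}{4}$)
$I{\left(D \right)} = D + D \left(2 + D\right)$ ($I{\left(D \right)} = \left(2 + D\right) D + D = D \left(2 + D\right) + D = D + D \left(2 + D\right)$)
$- V{\left(I{\left(z{\left(-2 \right)} \right)},K{\left(2,3 \right)} \right)} = \left(-1\right) 233 = -233$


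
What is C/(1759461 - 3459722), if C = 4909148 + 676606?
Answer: -5585754/1700261 ≈ -3.2852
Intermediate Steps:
C = 5585754
C/(1759461 - 3459722) = 5585754/(1759461 - 3459722) = 5585754/(-1700261) = 5585754*(-1/1700261) = -5585754/1700261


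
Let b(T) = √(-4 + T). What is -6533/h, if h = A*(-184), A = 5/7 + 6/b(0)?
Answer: 228655/85744 + 960351*I/85744 ≈ 2.6667 + 11.2*I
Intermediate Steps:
A = 5/7 - 3*I (A = 5/7 + 6/(√(-4 + 0)) = 5*(⅐) + 6/(√(-4)) = 5/7 + 6/((2*I)) = 5/7 + 6*(-I/2) = 5/7 - 3*I ≈ 0.71429 - 3.0*I)
h = -920/7 + 552*I (h = (5/7 - 3*I)*(-184) = -920/7 + 552*I ≈ -131.43 + 552.0*I)
-6533/h = -6533*49*(-920/7 - 552*I)/15776896 = -320117*(-920/7 - 552*I)/15776896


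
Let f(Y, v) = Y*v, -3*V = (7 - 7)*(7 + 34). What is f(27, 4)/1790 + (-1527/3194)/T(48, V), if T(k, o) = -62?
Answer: 12060177/177235060 ≈ 0.068046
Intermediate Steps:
V = 0 (V = -(7 - 7)*(7 + 34)/3 = -0*41 = -1/3*0 = 0)
f(27, 4)/1790 + (-1527/3194)/T(48, V) = (27*4)/1790 - 1527/3194/(-62) = 108*(1/1790) - 1527*1/3194*(-1/62) = 54/895 - 1527/3194*(-1/62) = 54/895 + 1527/198028 = 12060177/177235060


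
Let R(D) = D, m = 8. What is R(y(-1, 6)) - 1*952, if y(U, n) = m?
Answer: -944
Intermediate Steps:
y(U, n) = 8
R(y(-1, 6)) - 1*952 = 8 - 1*952 = 8 - 952 = -944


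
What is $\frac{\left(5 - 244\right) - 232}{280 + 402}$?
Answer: $- \frac{471}{682} \approx -0.69062$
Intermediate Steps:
$\frac{\left(5 - 244\right) - 232}{280 + 402} = \frac{\left(5 - 244\right) - 232}{682} = \left(-239 - 232\right) \frac{1}{682} = \left(-471\right) \frac{1}{682} = - \frac{471}{682}$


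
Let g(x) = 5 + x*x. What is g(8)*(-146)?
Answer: -10074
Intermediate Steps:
g(x) = 5 + x²
g(8)*(-146) = (5 + 8²)*(-146) = (5 + 64)*(-146) = 69*(-146) = -10074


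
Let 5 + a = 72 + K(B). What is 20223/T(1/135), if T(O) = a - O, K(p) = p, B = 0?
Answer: 390015/1292 ≈ 301.87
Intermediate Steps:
a = 67 (a = -5 + (72 + 0) = -5 + 72 = 67)
T(O) = 67 - O
20223/T(1/135) = 20223/(67 - 1/135) = 20223/(9044/135) = 20223*(135/9044) = 390015/1292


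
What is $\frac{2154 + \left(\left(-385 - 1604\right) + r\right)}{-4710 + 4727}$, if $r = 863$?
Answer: $\frac{1028}{17} \approx 60.471$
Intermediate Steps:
$\frac{2154 + \left(\left(-385 - 1604\right) + r\right)}{-4710 + 4727} = \frac{2154 + \left(\left(-385 - 1604\right) + 863\right)}{-4710 + 4727} = \frac{2154 + \left(-1989 + 863\right)}{17} = \left(2154 - 1126\right) \frac{1}{17} = 1028 \cdot \frac{1}{17} = \frac{1028}{17}$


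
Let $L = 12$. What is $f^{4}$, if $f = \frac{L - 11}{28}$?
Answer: $\frac{1}{614656} \approx 1.6269 \cdot 10^{-6}$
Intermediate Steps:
$f = \frac{1}{28}$ ($f = \frac{12 - 11}{28} = \left(12 - 11\right) \frac{1}{28} = 1 \cdot \frac{1}{28} = \frac{1}{28} \approx 0.035714$)
$f^{4} = \left(\frac{1}{28}\right)^{4} = \frac{1}{614656}$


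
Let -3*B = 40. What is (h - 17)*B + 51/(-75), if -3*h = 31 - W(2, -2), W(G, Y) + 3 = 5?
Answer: 79847/225 ≈ 354.88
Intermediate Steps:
B = -40/3 (B = -⅓*40 = -40/3 ≈ -13.333)
W(G, Y) = 2 (W(G, Y) = -3 + 5 = 2)
h = -29/3 (h = -(31 - 1*2)/3 = -(31 - 2)/3 = -⅓*29 = -29/3 ≈ -9.6667)
(h - 17)*B + 51/(-75) = (-29/3 - 17)*(-40/3) + 51/(-75) = -80/3*(-40/3) + 51*(-1/75) = 3200/9 - 17/25 = 79847/225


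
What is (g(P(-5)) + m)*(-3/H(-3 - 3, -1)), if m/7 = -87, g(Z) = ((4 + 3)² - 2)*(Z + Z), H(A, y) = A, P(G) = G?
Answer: -1079/2 ≈ -539.50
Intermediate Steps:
g(Z) = 94*Z (g(Z) = (7² - 2)*(2*Z) = (49 - 2)*(2*Z) = 47*(2*Z) = 94*Z)
m = -609 (m = 7*(-87) = -609)
(g(P(-5)) + m)*(-3/H(-3 - 3, -1)) = (94*(-5) - 609)*(-3/(-3 - 3)) = (-470 - 609)*(-3/(-6)) = -(-3237)*(-1)/6 = -1079*½ = -1079/2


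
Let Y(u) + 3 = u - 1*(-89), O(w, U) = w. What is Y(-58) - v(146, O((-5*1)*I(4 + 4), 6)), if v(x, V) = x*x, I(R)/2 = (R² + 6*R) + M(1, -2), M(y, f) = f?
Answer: -21288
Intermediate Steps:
I(R) = -4 + 2*R² + 12*R (I(R) = 2*((R² + 6*R) - 2) = 2*(-2 + R² + 6*R) = -4 + 2*R² + 12*R)
Y(u) = 86 + u (Y(u) = -3 + (u - 1*(-89)) = -3 + (u + 89) = -3 + (89 + u) = 86 + u)
v(x, V) = x²
Y(-58) - v(146, O((-5*1)*I(4 + 4), 6)) = (86 - 58) - 1*146² = 28 - 1*21316 = 28 - 21316 = -21288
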